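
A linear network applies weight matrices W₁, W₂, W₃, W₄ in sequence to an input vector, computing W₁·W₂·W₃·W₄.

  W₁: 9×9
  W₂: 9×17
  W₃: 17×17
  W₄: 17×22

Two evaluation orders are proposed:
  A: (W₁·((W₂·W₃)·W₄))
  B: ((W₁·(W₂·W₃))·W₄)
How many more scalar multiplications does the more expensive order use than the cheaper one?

Order A = (W₁·((W₂·W₃)·W₄)): (W₂·W₃): 9×17 by 17×17 → 9×17, cost 9·17·17 = 2601; ((W₂·W₃)·W₄): 9×17 by 17×22 → 9×22, cost 9·17·22 = 3366; cumulative 5967; (W₁·((W₂·W₃)·W₄)): 9×9 by 9×22 → 9×22, cost 9·9·22 = 1782; cumulative 7749. Total 7749.
Order B = ((W₁·(W₂·W₃))·W₄): (W₂·W₃): 9×17 by 17×17 → 9×17, cost 9·17·17 = 2601; (W₁·(W₂·W₃)): 9×9 by 9×17 → 9×17, cost 9·9·17 = 1377; cumulative 3978; ((W₁·(W₂·W₃))·W₄): 9×17 by 17×22 → 9×22, cost 9·17·22 = 3366; cumulative 7344. Total 7344.
Difference: |7749 − 7344| = 405.

405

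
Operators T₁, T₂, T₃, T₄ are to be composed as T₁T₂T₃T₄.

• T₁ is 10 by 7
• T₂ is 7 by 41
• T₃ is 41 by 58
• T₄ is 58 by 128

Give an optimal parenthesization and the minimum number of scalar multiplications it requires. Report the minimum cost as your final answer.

77574

Adjacent pairs: T₁T₂ = 10·7·41 = 2870; T₂T₃ = 7·41·58 = 16646; T₃T₄ = 41·58·128 = 304384.
Length 3: T₁..T₃: k=1: 0+16646+10·7·58=20706; k=2: 2870+0+10·41·58=26650 → min 20706 | T₂..T₄: k=2: 0+304384+7·41·128=341120; k=3: 16646+0+7·58·128=68614 → min 68614.
Length 4: T₁..T₄: k=1: 0+68614+10·7·128=77574; k=2: 2870+304384+10·41·128=359734; k=3: 20706+0+10·58·128=94946 → min 77574.
Optimal parenthesization: (T₁((T₂T₃)T₄)) with cost 77574.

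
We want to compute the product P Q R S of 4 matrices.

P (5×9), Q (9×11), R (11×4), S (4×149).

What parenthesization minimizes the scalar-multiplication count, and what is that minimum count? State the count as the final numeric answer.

3556

Adjacent pairs: PQ = 5·9·11 = 495; QR = 9·11·4 = 396; RS = 11·4·149 = 6556.
Length 3: P..R: k=1: 0+396+5·9·4=576; k=2: 495+0+5·11·4=715 → min 576 | Q..S: k=2: 0+6556+9·11·149=21307; k=3: 396+0+9·4·149=5760 → min 5760.
Length 4: P..S: k=1: 0+5760+5·9·149=12465; k=2: 495+6556+5·11·149=15246; k=3: 576+0+5·4·149=3556 → min 3556.
Optimal parenthesization: ((P (Q R)) S) with cost 3556.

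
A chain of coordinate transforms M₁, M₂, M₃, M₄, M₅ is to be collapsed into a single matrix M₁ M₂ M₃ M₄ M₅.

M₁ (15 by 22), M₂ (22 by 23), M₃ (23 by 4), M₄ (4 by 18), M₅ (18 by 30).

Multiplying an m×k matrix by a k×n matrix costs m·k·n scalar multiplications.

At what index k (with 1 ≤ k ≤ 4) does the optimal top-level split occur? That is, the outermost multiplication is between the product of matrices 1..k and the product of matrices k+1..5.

Adjacent pairs: M₁M₂ = 15·22·23 = 7590; M₂M₃ = 22·23·4 = 2024; M₃M₄ = 23·4·18 = 1656; M₄M₅ = 4·18·30 = 2160.
Length 3: M₁..M₃: k=1: 0+2024+15·22·4=3344; k=2: 7590+0+15·23·4=8970 → min 3344 | M₂..M₄: k=2: 0+1656+22·23·18=10764; k=3: 2024+0+22·4·18=3608 → min 3608 | M₃..M₅: k=3: 0+2160+23·4·30=4920; k=4: 1656+0+23·18·30=14076 → min 4920.
Length 4: M₁..M₄: k=1: 0+3608+15·22·18=9548; k=2: 7590+1656+15·23·18=15456; k=3: 3344+0+15·4·18=4424 → min 4424 | M₂..M₅: k=2: 0+4920+22·23·30=20100; k=3: 2024+2160+22·4·30=6824; k=4: 3608+0+22·18·30=15488 → min 6824.
Top-level splits: k=1: (M₁..M₁)·(M₂..M₅) → 0+6824+15·22·30 = 16724; k=2: (M₁..M₂)·(M₃..M₅) → 7590+4920+15·23·30 = 22860; k=3: (M₁..M₃)·(M₄..M₅) → 3344+2160+15·4·30 = 7304; k=4: (M₁..M₄)·(M₅..M₅) → 4424+0+15·18·30 = 12524.
Best split is after M₃, i.e. k = 3.

3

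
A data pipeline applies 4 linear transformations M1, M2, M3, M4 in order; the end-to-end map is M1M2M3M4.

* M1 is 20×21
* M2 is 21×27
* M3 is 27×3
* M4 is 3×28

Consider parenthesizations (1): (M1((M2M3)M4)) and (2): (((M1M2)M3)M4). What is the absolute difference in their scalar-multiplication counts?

585

Order (1) = (M1((M2M3)M4)): (M2M3): 21×27 by 27×3 → 21×3, cost 21·27·3 = 1701; ((M2M3)M4): 21×3 by 3×28 → 21×28, cost 21·3·28 = 1764; cumulative 3465; (M1((M2M3)M4)): 20×21 by 21×28 → 20×28, cost 20·21·28 = 11760; cumulative 15225. Total 15225.
Order (2) = (((M1M2)M3)M4): (M1M2): 20×21 by 21×27 → 20×27, cost 20·21·27 = 11340; ((M1M2)M3): 20×27 by 27×3 → 20×3, cost 20·27·3 = 1620; cumulative 12960; (((M1M2)M3)M4): 20×3 by 3×28 → 20×28, cost 20·3·28 = 1680; cumulative 14640. Total 14640.
Difference: |15225 − 14640| = 585.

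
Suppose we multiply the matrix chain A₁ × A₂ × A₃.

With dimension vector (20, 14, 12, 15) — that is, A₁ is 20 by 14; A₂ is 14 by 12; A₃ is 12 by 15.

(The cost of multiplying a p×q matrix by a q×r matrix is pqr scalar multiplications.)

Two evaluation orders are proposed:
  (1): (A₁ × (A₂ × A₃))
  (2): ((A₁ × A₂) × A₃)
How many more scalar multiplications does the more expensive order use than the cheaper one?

240

Order (1) = (A₁ × (A₂ × A₃)): (A₂ × A₃): 14×12 by 12×15 → 14×15, cost 14·12·15 = 2520; (A₁ × (A₂ × A₃)): 20×14 by 14×15 → 20×15, cost 20·14·15 = 4200; cumulative 6720. Total 6720.
Order (2) = ((A₁ × A₂) × A₃): (A₁ × A₂): 20×14 by 14×12 → 20×12, cost 20·14·12 = 3360; ((A₁ × A₂) × A₃): 20×12 by 12×15 → 20×15, cost 20·12·15 = 3600; cumulative 6960. Total 6960.
Difference: |6720 − 6960| = 240.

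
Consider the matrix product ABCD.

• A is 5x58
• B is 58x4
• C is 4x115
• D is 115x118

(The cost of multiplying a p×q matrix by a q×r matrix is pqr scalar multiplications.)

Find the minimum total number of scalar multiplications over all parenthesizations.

Adjacent pairs: AB = 5·58·4 = 1160; BC = 58·4·115 = 26680; CD = 4·115·118 = 54280.
Length 3: A..C: k=1: 0+26680+5·58·115=60030; k=2: 1160+0+5·4·115=3460 → min 3460 | B..D: k=2: 0+54280+58·4·118=81656; k=3: 26680+0+58·115·118=813740 → min 81656.
Length 4: A..D: k=1: 0+81656+5·58·118=115876; k=2: 1160+54280+5·4·118=57800; k=3: 3460+0+5·115·118=71310 → min 57800.
Optimal order: ((AB)(CD)) with cost 57800.

57800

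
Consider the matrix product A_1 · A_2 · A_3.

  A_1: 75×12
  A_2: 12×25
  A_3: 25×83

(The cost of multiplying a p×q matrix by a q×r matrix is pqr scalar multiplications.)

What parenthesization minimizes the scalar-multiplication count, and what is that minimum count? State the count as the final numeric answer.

99600

(A_1 · (A_2 · A_3)): cost 99600.
((A_1 · A_2) · A_3): cost 178125.
Optimal: (A_1 · (A_2 · A_3)) with cost 99600.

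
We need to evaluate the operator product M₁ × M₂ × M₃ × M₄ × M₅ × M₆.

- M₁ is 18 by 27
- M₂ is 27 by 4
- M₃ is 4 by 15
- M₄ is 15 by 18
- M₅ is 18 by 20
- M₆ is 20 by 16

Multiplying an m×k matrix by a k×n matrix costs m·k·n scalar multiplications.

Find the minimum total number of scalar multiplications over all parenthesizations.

6896

Adjacent pairs: M₁M₂ = 18·27·4 = 1944; M₂M₃ = 27·4·15 = 1620; M₃M₄ = 4·15·18 = 1080; M₄M₅ = 15·18·20 = 5400; M₅M₆ = 18·20·16 = 5760.
Length 3: M₁..M₃: k=1: 0+1620+18·27·15=8910; k=2: 1944+0+18·4·15=3024 → min 3024 | M₂..M₄: k=2: 0+1080+27·4·18=3024; k=3: 1620+0+27·15·18=8910 → min 3024 | M₃..M₅: k=3: 0+5400+4·15·20=6600; k=4: 1080+0+4·18·20=2520 → min 2520 | M₄..M₆: k=4: 0+5760+15·18·16=10080; k=5: 5400+0+15·20·16=10200 → min 10080.
Length 4: M₁..M₄: k=1: 0+3024+18·27·18=11772; k=2: 1944+1080+18·4·18=4320; k=3: 3024+0+18·15·18=7884 → min 4320 | M₂..M₅: k=2: 0+2520+27·4·20=4680; k=3: 1620+5400+27·15·20=15120; k=4: 3024+0+27·18·20=12744 → min 4680 | M₃..M₆: k=3: 0+10080+4·15·16=11040; k=4: 1080+5760+4·18·16=7992; k=5: 2520+0+4·20·16=3800 → min 3800.
Length 5: M₁..M₅: k=1: 0+4680+18·27·20=14400; k=2: 1944+2520+18·4·20=5904; k=3: 3024+5400+18·15·20=13824; k=4: 4320+0+18·18·20=10800 → min 5904 | M₂..M₆: k=2: 0+3800+27·4·16=5528; k=3: 1620+10080+27·15·16=18180; k=4: 3024+5760+27·18·16=16560; k=5: 4680+0+27·20·16=13320 → min 5528.
Length 6: M₁..M₆: k=1: 0+5528+18·27·16=13304; k=2: 1944+3800+18·4·16=6896; k=3: 3024+10080+18·15·16=17424; k=4: 4320+5760+18·18·16=15264; k=5: 5904+0+18·20·16=11664 → min 6896.
Optimal order: ((M₁ × M₂) × (((M₃ × M₄) × M₅) × M₆)) with cost 6896.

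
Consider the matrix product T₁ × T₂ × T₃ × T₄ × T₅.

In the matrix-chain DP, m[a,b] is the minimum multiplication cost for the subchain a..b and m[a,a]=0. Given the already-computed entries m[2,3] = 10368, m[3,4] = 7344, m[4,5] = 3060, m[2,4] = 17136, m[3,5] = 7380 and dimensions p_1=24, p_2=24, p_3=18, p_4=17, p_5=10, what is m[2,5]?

m[2,5] = min over k∈[2,4] of m[2,k]+m[k+1,5]+p_{1}·p_k·p_{5}.
k=2: 0 + 7380 + 24·24·10 = 13140; k=3: 10368 + 3060 + 24·18·10 = 17748; k=4: 17136 + 0 + 24·17·10 = 21216.
Minimum: 13140 at k=2.

13140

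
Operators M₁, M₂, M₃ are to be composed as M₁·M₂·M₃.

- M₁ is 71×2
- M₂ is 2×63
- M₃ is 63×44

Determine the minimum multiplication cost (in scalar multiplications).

Order (M₁·(M₂·M₃)): (M₂·M₃): 2×63 by 63×44 → 2×44, cost 2·63·44 = 5544; (M₁·(M₂·M₃)): 71×2 by 2×44 → 71×44, cost 71·2·44 = 6248; cumulative 11792. Total 11792.
Order ((M₁·M₂)·M₃): (M₁·M₂): 71×2 by 2×63 → 71×63, cost 71·2·63 = 8946; ((M₁·M₂)·M₃): 71×63 by 63×44 → 71×44, cost 71·63·44 = 196812; cumulative 205758. Total 205758.
Minimum: 11792.

11792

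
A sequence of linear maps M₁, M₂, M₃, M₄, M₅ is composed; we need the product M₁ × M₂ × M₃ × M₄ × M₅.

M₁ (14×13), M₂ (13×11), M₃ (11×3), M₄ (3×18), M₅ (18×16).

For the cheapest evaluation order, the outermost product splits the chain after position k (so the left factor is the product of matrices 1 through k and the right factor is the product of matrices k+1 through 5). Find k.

Adjacent pairs: M₁M₂ = 14·13·11 = 2002; M₂M₃ = 13·11·3 = 429; M₃M₄ = 11·3·18 = 594; M₄M₅ = 3·18·16 = 864.
Length 3: M₁..M₃: k=1: 0+429+14·13·3=975; k=2: 2002+0+14·11·3=2464 → min 975 | M₂..M₄: k=2: 0+594+13·11·18=3168; k=3: 429+0+13·3·18=1131 → min 1131 | M₃..M₅: k=3: 0+864+11·3·16=1392; k=4: 594+0+11·18·16=3762 → min 1392.
Length 4: M₁..M₄: k=1: 0+1131+14·13·18=4407; k=2: 2002+594+14·11·18=5368; k=3: 975+0+14·3·18=1731 → min 1731 | M₂..M₅: k=2: 0+1392+13·11·16=3680; k=3: 429+864+13·3·16=1917; k=4: 1131+0+13·18·16=4875 → min 1917.
Top-level splits: k=1: (M₁..M₁)·(M₂..M₅) → 0+1917+14·13·16 = 4829; k=2: (M₁..M₂)·(M₃..M₅) → 2002+1392+14·11·16 = 5858; k=3: (M₁..M₃)·(M₄..M₅) → 975+864+14·3·16 = 2511; k=4: (M₁..M₄)·(M₅..M₅) → 1731+0+14·18·16 = 5763.
Best split is after M₃, i.e. k = 3.

3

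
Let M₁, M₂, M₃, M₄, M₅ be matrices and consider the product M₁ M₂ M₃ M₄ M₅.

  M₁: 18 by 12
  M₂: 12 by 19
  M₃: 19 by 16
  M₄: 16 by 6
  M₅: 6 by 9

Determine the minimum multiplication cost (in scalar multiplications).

5460

Adjacent pairs: M₁M₂ = 18·12·19 = 4104; M₂M₃ = 12·19·16 = 3648; M₃M₄ = 19·16·6 = 1824; M₄M₅ = 16·6·9 = 864.
Length 3: M₁..M₃: k=1: 0+3648+18·12·16=7104; k=2: 4104+0+18·19·16=9576 → min 7104 | M₂..M₄: k=2: 0+1824+12·19·6=3192; k=3: 3648+0+12·16·6=4800 → min 3192 | M₃..M₅: k=3: 0+864+19·16·9=3600; k=4: 1824+0+19·6·9=2850 → min 2850.
Length 4: M₁..M₄: k=1: 0+3192+18·12·6=4488; k=2: 4104+1824+18·19·6=7980; k=3: 7104+0+18·16·6=8832 → min 4488 | M₂..M₅: k=2: 0+2850+12·19·9=4902; k=3: 3648+864+12·16·9=6240; k=4: 3192+0+12·6·9=3840 → min 3840.
Length 5: M₁..M₅: k=1: 0+3840+18·12·9=5784; k=2: 4104+2850+18·19·9=10032; k=3: 7104+864+18·16·9=10560; k=4: 4488+0+18·6·9=5460 → min 5460.
Optimal order: ((M₁ (M₂ (M₃ M₄))) M₅) with cost 5460.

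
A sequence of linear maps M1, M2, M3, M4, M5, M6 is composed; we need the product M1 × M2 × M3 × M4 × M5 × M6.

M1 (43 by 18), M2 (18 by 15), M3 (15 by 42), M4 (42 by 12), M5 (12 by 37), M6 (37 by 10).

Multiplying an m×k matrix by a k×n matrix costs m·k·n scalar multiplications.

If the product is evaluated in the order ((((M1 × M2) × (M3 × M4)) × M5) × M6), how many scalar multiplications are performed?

(M1 × M2): 43×18 by 18×15 → 43×15, cost 43·18·15 = 11610
(M3 × M4): 15×42 by 42×12 → 15×12, cost 15·42·12 = 7560
((M1 × M2) × (M3 × M4)): 43×15 by 15×12 → 43×12, cost 43·15·12 = 7740; cumulative 26910
(((M1 × M2) × (M3 × M4)) × M5): 43×12 by 12×37 → 43×37, cost 43·12·37 = 19092; cumulative 46002
((((M1 × M2) × (M3 × M4)) × M5) × M6): 43×37 by 37×10 → 43×10, cost 43·37·10 = 15910; cumulative 61912
Total: 61912 scalar multiplications.

61912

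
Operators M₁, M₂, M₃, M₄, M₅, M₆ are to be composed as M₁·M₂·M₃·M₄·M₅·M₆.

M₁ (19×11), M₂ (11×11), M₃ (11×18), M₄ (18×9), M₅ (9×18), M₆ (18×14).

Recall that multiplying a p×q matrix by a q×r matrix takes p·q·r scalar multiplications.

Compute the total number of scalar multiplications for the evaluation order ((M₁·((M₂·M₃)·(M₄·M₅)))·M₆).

17208

(M₂·M₃): 11×11 by 11×18 → 11×18, cost 11·11·18 = 2178
(M₄·M₅): 18×9 by 9×18 → 18×18, cost 18·9·18 = 2916
((M₂·M₃)·(M₄·M₅)): 11×18 by 18×18 → 11×18, cost 11·18·18 = 3564; cumulative 8658
(M₁·((M₂·M₃)·(M₄·M₅))): 19×11 by 11×18 → 19×18, cost 19·11·18 = 3762; cumulative 12420
((M₁·((M₂·M₃)·(M₄·M₅)))·M₆): 19×18 by 18×14 → 19×14, cost 19·18·14 = 4788; cumulative 17208
Total: 17208 scalar multiplications.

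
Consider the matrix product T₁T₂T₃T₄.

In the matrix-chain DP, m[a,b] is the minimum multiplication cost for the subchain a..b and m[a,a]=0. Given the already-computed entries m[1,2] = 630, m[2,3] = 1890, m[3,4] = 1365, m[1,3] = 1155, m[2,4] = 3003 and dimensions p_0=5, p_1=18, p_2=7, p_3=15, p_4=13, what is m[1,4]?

2130

m[1,4] = min over k∈[1,3] of m[1,k]+m[k+1,4]+p_{0}·p_k·p_{4}.
k=1: 0 + 3003 + 5·18·13 = 4173; k=2: 630 + 1365 + 5·7·13 = 2450; k=3: 1155 + 0 + 5·15·13 = 2130.
Minimum: 2130 at k=3.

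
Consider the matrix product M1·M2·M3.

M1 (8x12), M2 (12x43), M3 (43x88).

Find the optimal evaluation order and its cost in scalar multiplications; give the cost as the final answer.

(M1·(M2·M3)): cost 53856.
((M1·M2)·M3): cost 34400.
Optimal: ((M1·M2)·M3) with cost 34400.

34400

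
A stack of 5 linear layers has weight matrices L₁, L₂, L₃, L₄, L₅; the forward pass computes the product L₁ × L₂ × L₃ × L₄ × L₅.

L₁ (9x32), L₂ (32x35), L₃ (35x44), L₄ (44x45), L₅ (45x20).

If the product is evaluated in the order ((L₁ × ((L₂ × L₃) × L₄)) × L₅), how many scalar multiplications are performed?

(L₂ × L₃): 32×35 by 35×44 → 32×44, cost 32·35·44 = 49280
((L₂ × L₃) × L₄): 32×44 by 44×45 → 32×45, cost 32·44·45 = 63360; cumulative 112640
(L₁ × ((L₂ × L₃) × L₄)): 9×32 by 32×45 → 9×45, cost 9·32·45 = 12960; cumulative 125600
((L₁ × ((L₂ × L₃) × L₄)) × L₅): 9×45 by 45×20 → 9×20, cost 9·45·20 = 8100; cumulative 133700
Total: 133700 scalar multiplications.

133700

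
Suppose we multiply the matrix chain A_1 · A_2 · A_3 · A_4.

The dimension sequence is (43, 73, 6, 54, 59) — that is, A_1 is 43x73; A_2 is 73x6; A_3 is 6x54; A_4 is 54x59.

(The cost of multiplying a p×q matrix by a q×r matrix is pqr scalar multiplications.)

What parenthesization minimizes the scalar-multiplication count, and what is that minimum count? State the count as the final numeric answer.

53172

Adjacent pairs: A_1A_2 = 43·73·6 = 18834; A_2A_3 = 73·6·54 = 23652; A_3A_4 = 6·54·59 = 19116.
Length 3: A_1..A_3: k=1: 0+23652+43·73·54=193158; k=2: 18834+0+43·6·54=32766 → min 32766 | A_2..A_4: k=2: 0+19116+73·6·59=44958; k=3: 23652+0+73·54·59=256230 → min 44958.
Length 4: A_1..A_4: k=1: 0+44958+43·73·59=230159; k=2: 18834+19116+43·6·59=53172; k=3: 32766+0+43·54·59=169764 → min 53172.
Optimal parenthesization: ((A_1 · A_2) · (A_3 · A_4)) with cost 53172.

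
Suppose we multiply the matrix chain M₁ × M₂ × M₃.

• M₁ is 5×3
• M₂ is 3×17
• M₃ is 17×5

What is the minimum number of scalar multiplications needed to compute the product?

Order (M₁ × (M₂ × M₃)): (M₂ × M₃): 3×17 by 17×5 → 3×5, cost 3·17·5 = 255; (M₁ × (M₂ × M₃)): 5×3 by 3×5 → 5×5, cost 5·3·5 = 75; cumulative 330. Total 330.
Order ((M₁ × M₂) × M₃): (M₁ × M₂): 5×3 by 3×17 → 5×17, cost 5·3·17 = 255; ((M₁ × M₂) × M₃): 5×17 by 17×5 → 5×5, cost 5·17·5 = 425; cumulative 680. Total 680.
Minimum: 330.

330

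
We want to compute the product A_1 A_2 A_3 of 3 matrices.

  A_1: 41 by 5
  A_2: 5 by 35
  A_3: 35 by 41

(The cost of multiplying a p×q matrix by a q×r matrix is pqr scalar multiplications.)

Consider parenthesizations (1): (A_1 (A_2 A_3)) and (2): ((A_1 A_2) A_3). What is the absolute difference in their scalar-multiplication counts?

50430

Order (1) = (A_1 (A_2 A_3)): (A_2 A_3): 5×35 by 35×41 → 5×41, cost 5·35·41 = 7175; (A_1 (A_2 A_3)): 41×5 by 5×41 → 41×41, cost 41·5·41 = 8405; cumulative 15580. Total 15580.
Order (2) = ((A_1 A_2) A_3): (A_1 A_2): 41×5 by 5×35 → 41×35, cost 41·5·35 = 7175; ((A_1 A_2) A_3): 41×35 by 35×41 → 41×41, cost 41·35·41 = 58835; cumulative 66010. Total 66010.
Difference: |15580 − 66010| = 50430.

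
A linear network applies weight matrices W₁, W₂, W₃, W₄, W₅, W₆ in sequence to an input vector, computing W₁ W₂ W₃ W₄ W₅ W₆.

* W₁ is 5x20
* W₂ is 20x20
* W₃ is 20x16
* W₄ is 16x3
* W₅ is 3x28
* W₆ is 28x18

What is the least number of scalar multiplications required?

Adjacent pairs: W₁W₂ = 5·20·20 = 2000; W₂W₃ = 20·20·16 = 6400; W₃W₄ = 20·16·3 = 960; W₄W₅ = 16·3·28 = 1344; W₅W₆ = 3·28·18 = 1512.
Length 3: W₁..W₃: k=1: 0+6400+5·20·16=8000; k=2: 2000+0+5·20·16=3600 → min 3600 | W₂..W₄: k=2: 0+960+20·20·3=2160; k=3: 6400+0+20·16·3=7360 → min 2160 | W₃..W₅: k=3: 0+1344+20·16·28=10304; k=4: 960+0+20·3·28=2640 → min 2640 | W₄..W₆: k=4: 0+1512+16·3·18=2376; k=5: 1344+0+16·28·18=9408 → min 2376.
Length 4: W₁..W₄: k=1: 0+2160+5·20·3=2460; k=2: 2000+960+5·20·3=3260; k=3: 3600+0+5·16·3=3840 → min 2460 | W₂..W₅: k=2: 0+2640+20·20·28=13840; k=3: 6400+1344+20·16·28=16704; k=4: 2160+0+20·3·28=3840 → min 3840 | W₃..W₆: k=3: 0+2376+20·16·18=8136; k=4: 960+1512+20·3·18=3552; k=5: 2640+0+20·28·18=12720 → min 3552.
Length 5: W₁..W₅: k=1: 0+3840+5·20·28=6640; k=2: 2000+2640+5·20·28=7440; k=3: 3600+1344+5·16·28=7184; k=4: 2460+0+5·3·28=2880 → min 2880 | W₂..W₆: k=2: 0+3552+20·20·18=10752; k=3: 6400+2376+20·16·18=14536; k=4: 2160+1512+20·3·18=4752; k=5: 3840+0+20·28·18=13920 → min 4752.
Length 6: W₁..W₆: k=1: 0+4752+5·20·18=6552; k=2: 2000+3552+5·20·18=7352; k=3: 3600+2376+5·16·18=7416; k=4: 2460+1512+5·3·18=4242; k=5: 2880+0+5·28·18=5400 → min 4242.
Optimal order: ((W₁ (W₂ (W₃ W₄))) (W₅ W₆)) with cost 4242.

4242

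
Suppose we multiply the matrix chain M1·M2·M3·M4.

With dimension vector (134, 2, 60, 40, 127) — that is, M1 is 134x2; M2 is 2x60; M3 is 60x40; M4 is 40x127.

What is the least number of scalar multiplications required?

Adjacent pairs: M1M2 = 134·2·60 = 16080; M2M3 = 2·60·40 = 4800; M3M4 = 60·40·127 = 304800.
Length 3: M1..M3: k=1: 0+4800+134·2·40=15520; k=2: 16080+0+134·60·40=337680 → min 15520 | M2..M4: k=2: 0+304800+2·60·127=320040; k=3: 4800+0+2·40·127=14960 → min 14960.
Length 4: M1..M4: k=1: 0+14960+134·2·127=48996; k=2: 16080+304800+134·60·127=1341960; k=3: 15520+0+134·40·127=696240 → min 48996.
Optimal order: (M1·((M2·M3)·M4)) with cost 48996.

48996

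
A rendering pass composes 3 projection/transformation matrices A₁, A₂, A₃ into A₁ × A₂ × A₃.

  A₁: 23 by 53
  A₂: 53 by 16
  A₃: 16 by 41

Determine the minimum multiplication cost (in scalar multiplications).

Order (A₁ × (A₂ × A₃)): (A₂ × A₃): 53×16 by 16×41 → 53×41, cost 53·16·41 = 34768; (A₁ × (A₂ × A₃)): 23×53 by 53×41 → 23×41, cost 23·53·41 = 49979; cumulative 84747. Total 84747.
Order ((A₁ × A₂) × A₃): (A₁ × A₂): 23×53 by 53×16 → 23×16, cost 23·53·16 = 19504; ((A₁ × A₂) × A₃): 23×16 by 16×41 → 23×41, cost 23·16·41 = 15088; cumulative 34592. Total 34592.
Minimum: 34592.

34592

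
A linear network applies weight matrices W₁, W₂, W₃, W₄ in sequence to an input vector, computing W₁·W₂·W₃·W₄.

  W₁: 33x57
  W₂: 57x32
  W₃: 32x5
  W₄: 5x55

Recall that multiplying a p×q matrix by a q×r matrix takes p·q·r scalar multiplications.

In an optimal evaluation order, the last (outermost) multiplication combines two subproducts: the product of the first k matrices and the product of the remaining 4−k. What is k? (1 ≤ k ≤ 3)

Adjacent pairs: W₁W₂ = 33·57·32 = 60192; W₂W₃ = 57·32·5 = 9120; W₃W₄ = 32·5·55 = 8800.
Length 3: W₁..W₃: k=1: 0+9120+33·57·5=18525; k=2: 60192+0+33·32·5=65472 → min 18525 | W₂..W₄: k=2: 0+8800+57·32·55=109120; k=3: 9120+0+57·5·55=24795 → min 24795.
Top-level splits: k=1: (W₁..W₁)·(W₂..W₄) → 0+24795+33·57·55 = 128250; k=2: (W₁..W₂)·(W₃..W₄) → 60192+8800+33·32·55 = 127072; k=3: (W₁..W₃)·(W₄..W₄) → 18525+0+33·5·55 = 27600.
Best split is after W₃, i.e. k = 3.

3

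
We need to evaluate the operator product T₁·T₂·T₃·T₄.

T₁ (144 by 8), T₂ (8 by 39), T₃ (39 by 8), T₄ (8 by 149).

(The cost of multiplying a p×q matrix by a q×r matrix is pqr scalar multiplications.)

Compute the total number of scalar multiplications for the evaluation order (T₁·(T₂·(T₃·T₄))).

264624

(T₃·T₄): 39×8 by 8×149 → 39×149, cost 39·8·149 = 46488
(T₂·(T₃·T₄)): 8×39 by 39×149 → 8×149, cost 8·39·149 = 46488; cumulative 92976
(T₁·(T₂·(T₃·T₄))): 144×8 by 8×149 → 144×149, cost 144·8·149 = 171648; cumulative 264624
Total: 264624 scalar multiplications.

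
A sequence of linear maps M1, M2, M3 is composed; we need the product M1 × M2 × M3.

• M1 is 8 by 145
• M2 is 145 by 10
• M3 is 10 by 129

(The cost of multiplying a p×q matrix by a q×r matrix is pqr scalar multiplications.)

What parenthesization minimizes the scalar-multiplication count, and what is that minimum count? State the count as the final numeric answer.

(M1 × (M2 × M3)): cost 336690.
((M1 × M2) × M3): cost 21920.
Optimal: ((M1 × M2) × M3) with cost 21920.

21920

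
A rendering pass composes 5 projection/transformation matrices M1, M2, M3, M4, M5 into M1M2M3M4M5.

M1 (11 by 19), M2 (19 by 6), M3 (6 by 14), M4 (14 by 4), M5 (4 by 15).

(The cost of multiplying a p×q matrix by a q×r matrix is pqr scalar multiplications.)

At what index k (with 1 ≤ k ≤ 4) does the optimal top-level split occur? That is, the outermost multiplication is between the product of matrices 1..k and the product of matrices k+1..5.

Adjacent pairs: M1M2 = 11·19·6 = 1254; M2M3 = 19·6·14 = 1596; M3M4 = 6·14·4 = 336; M4M5 = 14·4·15 = 840.
Length 3: M1..M3: k=1: 0+1596+11·19·14=4522; k=2: 1254+0+11·6·14=2178 → min 2178 | M2..M4: k=2: 0+336+19·6·4=792; k=3: 1596+0+19·14·4=2660 → min 792 | M3..M5: k=3: 0+840+6·14·15=2100; k=4: 336+0+6·4·15=696 → min 696.
Length 4: M1..M4: k=1: 0+792+11·19·4=1628; k=2: 1254+336+11·6·4=1854; k=3: 2178+0+11·14·4=2794 → min 1628 | M2..M5: k=2: 0+696+19·6·15=2406; k=3: 1596+840+19·14·15=6426; k=4: 792+0+19·4·15=1932 → min 1932.
Top-level splits: k=1: (M1..M1)·(M2..M5) → 0+1932+11·19·15 = 5067; k=2: (M1..M2)·(M3..M5) → 1254+696+11·6·15 = 2940; k=3: (M1..M3)·(M4..M5) → 2178+840+11·14·15 = 5328; k=4: (M1..M4)·(M5..M5) → 1628+0+11·4·15 = 2288.
Best split is after M4, i.e. k = 4.

4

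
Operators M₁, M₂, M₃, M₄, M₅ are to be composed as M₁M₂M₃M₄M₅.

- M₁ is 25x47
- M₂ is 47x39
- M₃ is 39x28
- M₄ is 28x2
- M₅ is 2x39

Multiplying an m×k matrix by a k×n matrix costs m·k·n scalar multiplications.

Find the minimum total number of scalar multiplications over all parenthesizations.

Adjacent pairs: M₁M₂ = 25·47·39 = 45825; M₂M₃ = 47·39·28 = 51324; M₃M₄ = 39·28·2 = 2184; M₄M₅ = 28·2·39 = 2184.
Length 3: M₁..M₃: k=1: 0+51324+25·47·28=84224; k=2: 45825+0+25·39·28=73125 → min 73125 | M₂..M₄: k=2: 0+2184+47·39·2=5850; k=3: 51324+0+47·28·2=53956 → min 5850 | M₃..M₅: k=3: 0+2184+39·28·39=44772; k=4: 2184+0+39·2·39=5226 → min 5226.
Length 4: M₁..M₄: k=1: 0+5850+25·47·2=8200; k=2: 45825+2184+25·39·2=49959; k=3: 73125+0+25·28·2=74525 → min 8200 | M₂..M₅: k=2: 0+5226+47·39·39=76713; k=3: 51324+2184+47·28·39=104832; k=4: 5850+0+47·2·39=9516 → min 9516.
Length 5: M₁..M₅: k=1: 0+9516+25·47·39=55341; k=2: 45825+5226+25·39·39=89076; k=3: 73125+2184+25·28·39=102609; k=4: 8200+0+25·2·39=10150 → min 10150.
Optimal order: ((M₁(M₂(M₃M₄)))M₅) with cost 10150.

10150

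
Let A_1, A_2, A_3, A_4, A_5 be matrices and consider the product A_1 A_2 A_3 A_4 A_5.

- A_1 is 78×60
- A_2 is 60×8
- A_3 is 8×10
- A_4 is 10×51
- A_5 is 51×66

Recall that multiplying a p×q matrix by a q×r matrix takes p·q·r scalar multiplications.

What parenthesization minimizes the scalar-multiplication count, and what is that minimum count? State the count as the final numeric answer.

Adjacent pairs: A_1A_2 = 78·60·8 = 37440; A_2A_3 = 60·8·10 = 4800; A_3A_4 = 8·10·51 = 4080; A_4A_5 = 10·51·66 = 33660.
Length 3: A_1..A_3: k=1: 0+4800+78·60·10=51600; k=2: 37440+0+78·8·10=43680 → min 43680 | A_2..A_4: k=2: 0+4080+60·8·51=28560; k=3: 4800+0+60·10·51=35400 → min 28560 | A_3..A_5: k=3: 0+33660+8·10·66=38940; k=4: 4080+0+8·51·66=31008 → min 31008.
Length 4: A_1..A_4: k=1: 0+28560+78·60·51=267240; k=2: 37440+4080+78·8·51=73344; k=3: 43680+0+78·10·51=83460 → min 73344 | A_2..A_5: k=2: 0+31008+60·8·66=62688; k=3: 4800+33660+60·10·66=78060; k=4: 28560+0+60·51·66=230520 → min 62688.
Length 5: A_1..A_5: k=1: 0+62688+78·60·66=371568; k=2: 37440+31008+78·8·66=109632; k=3: 43680+33660+78·10·66=128820; k=4: 73344+0+78·51·66=335892 → min 109632.
Optimal parenthesization: ((A_1 A_2) ((A_3 A_4) A_5)) with cost 109632.

109632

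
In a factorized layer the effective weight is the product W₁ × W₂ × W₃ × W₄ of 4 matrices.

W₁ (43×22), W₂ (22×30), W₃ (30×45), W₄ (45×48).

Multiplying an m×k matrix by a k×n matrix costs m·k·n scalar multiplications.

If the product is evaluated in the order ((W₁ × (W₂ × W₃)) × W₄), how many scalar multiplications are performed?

165150

(W₂ × W₃): 22×30 by 30×45 → 22×45, cost 22·30·45 = 29700
(W₁ × (W₂ × W₃)): 43×22 by 22×45 → 43×45, cost 43·22·45 = 42570; cumulative 72270
((W₁ × (W₂ × W₃)) × W₄): 43×45 by 45×48 → 43×48, cost 43·45·48 = 92880; cumulative 165150
Total: 165150 scalar multiplications.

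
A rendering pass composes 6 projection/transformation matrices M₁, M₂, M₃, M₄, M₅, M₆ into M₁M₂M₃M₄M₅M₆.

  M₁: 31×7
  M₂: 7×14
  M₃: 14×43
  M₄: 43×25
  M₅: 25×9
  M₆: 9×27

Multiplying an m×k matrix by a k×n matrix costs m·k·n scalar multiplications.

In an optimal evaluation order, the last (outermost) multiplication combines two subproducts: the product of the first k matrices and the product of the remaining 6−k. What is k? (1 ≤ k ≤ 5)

1

Adjacent pairs: M₁M₂ = 31·7·14 = 3038; M₂M₃ = 7·14·43 = 4214; M₃M₄ = 14·43·25 = 15050; M₄M₅ = 43·25·9 = 9675; M₅M₆ = 25·9·27 = 6075.
Length 3: M₁..M₃: k=1: 0+4214+31·7·43=13545; k=2: 3038+0+31·14·43=21700 → min 13545 | M₂..M₄: k=2: 0+15050+7·14·25=17500; k=3: 4214+0+7·43·25=11739 → min 11739 | M₃..M₅: k=3: 0+9675+14·43·9=15093; k=4: 15050+0+14·25·9=18200 → min 15093 | M₄..M₆: k=4: 0+6075+43·25·27=35100; k=5: 9675+0+43·9·27=20124 → min 20124.
Length 4: M₁..M₄: k=1: 0+11739+31·7·25=17164; k=2: 3038+15050+31·14·25=28938; k=3: 13545+0+31·43·25=46870 → min 17164 | M₂..M₅: k=2: 0+15093+7·14·9=15975; k=3: 4214+9675+7·43·9=16598; k=4: 11739+0+7·25·9=13314 → min 13314 | M₃..M₆: k=3: 0+20124+14·43·27=36378; k=4: 15050+6075+14·25·27=30575; k=5: 15093+0+14·9·27=18495 → min 18495.
Length 5: M₁..M₅: k=1: 0+13314+31·7·9=15267; k=2: 3038+15093+31·14·9=22037; k=3: 13545+9675+31·43·9=35217; k=4: 17164+0+31·25·9=24139 → min 15267 | M₂..M₆: k=2: 0+18495+7·14·27=21141; k=3: 4214+20124+7·43·27=32465; k=4: 11739+6075+7·25·27=22539; k=5: 13314+0+7·9·27=15015 → min 15015.
Top-level splits: k=1: (M₁..M₁)·(M₂..M₆) → 0+15015+31·7·27 = 20874; k=2: (M₁..M₂)·(M₃..M₆) → 3038+18495+31·14·27 = 33251; k=3: (M₁..M₃)·(M₄..M₆) → 13545+20124+31·43·27 = 69660; k=4: (M₁..M₄)·(M₅..M₆) → 17164+6075+31·25·27 = 44164; k=5: (M₁..M₅)·(M₆..M₆) → 15267+0+31·9·27 = 22800.
Best split is after M₁, i.e. k = 1.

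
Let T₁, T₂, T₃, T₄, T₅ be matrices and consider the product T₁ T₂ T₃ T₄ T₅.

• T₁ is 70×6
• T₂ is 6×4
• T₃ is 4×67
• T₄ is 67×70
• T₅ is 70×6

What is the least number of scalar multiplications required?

Adjacent pairs: T₁T₂ = 70·6·4 = 1680; T₂T₃ = 6·4·67 = 1608; T₃T₄ = 4·67·70 = 18760; T₄T₅ = 67·70·6 = 28140.
Length 3: T₁..T₃: k=1: 0+1608+70·6·67=29748; k=2: 1680+0+70·4·67=20440 → min 20440 | T₂..T₄: k=2: 0+18760+6·4·70=20440; k=3: 1608+0+6·67·70=29748 → min 20440 | T₃..T₅: k=3: 0+28140+4·67·6=29748; k=4: 18760+0+4·70·6=20440 → min 20440.
Length 4: T₁..T₄: k=1: 0+20440+70·6·70=49840; k=2: 1680+18760+70·4·70=40040; k=3: 20440+0+70·67·70=348740 → min 40040 | T₂..T₅: k=2: 0+20440+6·4·6=20584; k=3: 1608+28140+6·67·6=32160; k=4: 20440+0+6·70·6=22960 → min 20584.
Length 5: T₁..T₅: k=1: 0+20584+70·6·6=23104; k=2: 1680+20440+70·4·6=23800; k=3: 20440+28140+70·67·6=76720; k=4: 40040+0+70·70·6=69440 → min 23104.
Optimal order: (T₁ (T₂ ((T₃ T₄) T₅))) with cost 23104.

23104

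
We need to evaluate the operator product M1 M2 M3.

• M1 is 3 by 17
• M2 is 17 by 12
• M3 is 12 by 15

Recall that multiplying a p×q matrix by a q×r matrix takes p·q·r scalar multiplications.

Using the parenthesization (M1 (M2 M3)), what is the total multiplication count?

3825

(M2 M3): 17×12 by 12×15 → 17×15, cost 17·12·15 = 3060
(M1 (M2 M3)): 3×17 by 17×15 → 3×15, cost 3·17·15 = 765; cumulative 3825
Total: 3825 scalar multiplications.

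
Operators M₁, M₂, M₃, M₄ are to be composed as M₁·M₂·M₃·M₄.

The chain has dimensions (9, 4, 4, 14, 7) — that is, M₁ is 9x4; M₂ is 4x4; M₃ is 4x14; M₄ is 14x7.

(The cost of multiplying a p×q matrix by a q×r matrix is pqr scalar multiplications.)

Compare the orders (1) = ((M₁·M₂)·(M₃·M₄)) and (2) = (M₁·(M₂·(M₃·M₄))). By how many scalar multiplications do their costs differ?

Order (1) = ((M₁·M₂)·(M₃·M₄)): (M₁·M₂): 9×4 by 4×4 → 9×4, cost 9·4·4 = 144; (M₃·M₄): 4×14 by 14×7 → 4×7, cost 4·14·7 = 392; ((M₁·M₂)·(M₃·M₄)): 9×4 by 4×7 → 9×7, cost 9·4·7 = 252; cumulative 788. Total 788.
Order (2) = (M₁·(M₂·(M₃·M₄))): (M₃·M₄): 4×14 by 14×7 → 4×7, cost 4·14·7 = 392; (M₂·(M₃·M₄)): 4×4 by 4×7 → 4×7, cost 4·4·7 = 112; cumulative 504; (M₁·(M₂·(M₃·M₄))): 9×4 by 4×7 → 9×7, cost 9·4·7 = 252; cumulative 756. Total 756.
Difference: |788 − 756| = 32.

32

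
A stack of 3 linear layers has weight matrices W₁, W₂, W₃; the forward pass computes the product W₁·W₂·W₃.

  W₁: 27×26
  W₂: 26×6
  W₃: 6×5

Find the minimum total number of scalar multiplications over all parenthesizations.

4290

Order (W₁·(W₂·W₃)): (W₂·W₃): 26×6 by 6×5 → 26×5, cost 26·6·5 = 780; (W₁·(W₂·W₃)): 27×26 by 26×5 → 27×5, cost 27·26·5 = 3510; cumulative 4290. Total 4290.
Order ((W₁·W₂)·W₃): (W₁·W₂): 27×26 by 26×6 → 27×6, cost 27·26·6 = 4212; ((W₁·W₂)·W₃): 27×6 by 6×5 → 27×5, cost 27·6·5 = 810; cumulative 5022. Total 5022.
Minimum: 4290.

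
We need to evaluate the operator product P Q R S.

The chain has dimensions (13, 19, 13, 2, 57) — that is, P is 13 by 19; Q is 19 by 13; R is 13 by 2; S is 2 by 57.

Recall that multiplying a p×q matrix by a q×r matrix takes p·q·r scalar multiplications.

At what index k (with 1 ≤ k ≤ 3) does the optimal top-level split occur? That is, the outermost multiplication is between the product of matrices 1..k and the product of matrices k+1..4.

3

Adjacent pairs: PQ = 13·19·13 = 3211; QR = 19·13·2 = 494; RS = 13·2·57 = 1482.
Length 3: P..R: k=1: 0+494+13·19·2=988; k=2: 3211+0+13·13·2=3549 → min 988 | Q..S: k=2: 0+1482+19·13·57=15561; k=3: 494+0+19·2·57=2660 → min 2660.
Top-level splits: k=1: (P..P)·(Q..S) → 0+2660+13·19·57 = 16739; k=2: (P..Q)·(R..S) → 3211+1482+13·13·57 = 14326; k=3: (P..R)·(S..S) → 988+0+13·2·57 = 2470.
Best split is after R, i.e. k = 3.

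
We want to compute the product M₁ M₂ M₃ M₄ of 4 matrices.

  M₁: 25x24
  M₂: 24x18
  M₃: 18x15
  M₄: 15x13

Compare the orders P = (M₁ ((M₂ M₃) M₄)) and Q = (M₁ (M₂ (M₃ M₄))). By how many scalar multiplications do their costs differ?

2034

Order P = (M₁ ((M₂ M₃) M₄)): (M₂ M₃): 24×18 by 18×15 → 24×15, cost 24·18·15 = 6480; ((M₂ M₃) M₄): 24×15 by 15×13 → 24×13, cost 24·15·13 = 4680; cumulative 11160; (M₁ ((M₂ M₃) M₄)): 25×24 by 24×13 → 25×13, cost 25·24·13 = 7800; cumulative 18960. Total 18960.
Order Q = (M₁ (M₂ (M₃ M₄))): (M₃ M₄): 18×15 by 15×13 → 18×13, cost 18·15·13 = 3510; (M₂ (M₃ M₄)): 24×18 by 18×13 → 24×13, cost 24·18·13 = 5616; cumulative 9126; (M₁ (M₂ (M₃ M₄))): 25×24 by 24×13 → 25×13, cost 25·24·13 = 7800; cumulative 16926. Total 16926.
Difference: |18960 − 16926| = 2034.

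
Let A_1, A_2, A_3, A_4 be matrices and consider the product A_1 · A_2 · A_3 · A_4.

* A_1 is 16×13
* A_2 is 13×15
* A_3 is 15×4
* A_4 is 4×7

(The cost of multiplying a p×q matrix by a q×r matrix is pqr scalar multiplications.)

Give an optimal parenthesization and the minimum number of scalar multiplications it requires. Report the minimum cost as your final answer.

2060

Adjacent pairs: A_1A_2 = 16·13·15 = 3120; A_2A_3 = 13·15·4 = 780; A_3A_4 = 15·4·7 = 420.
Length 3: A_1..A_3: k=1: 0+780+16·13·4=1612; k=2: 3120+0+16·15·4=4080 → min 1612 | A_2..A_4: k=2: 0+420+13·15·7=1785; k=3: 780+0+13·4·7=1144 → min 1144.
Length 4: A_1..A_4: k=1: 0+1144+16·13·7=2600; k=2: 3120+420+16·15·7=5220; k=3: 1612+0+16·4·7=2060 → min 2060.
Optimal parenthesization: ((A_1 · (A_2 · A_3)) · A_4) with cost 2060.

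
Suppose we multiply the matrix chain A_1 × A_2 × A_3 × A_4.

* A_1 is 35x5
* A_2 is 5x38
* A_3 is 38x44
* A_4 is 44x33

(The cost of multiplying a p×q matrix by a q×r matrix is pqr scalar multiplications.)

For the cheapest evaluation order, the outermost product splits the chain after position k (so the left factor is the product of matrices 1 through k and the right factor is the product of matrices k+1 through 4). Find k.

1

Adjacent pairs: A_1A_2 = 35·5·38 = 6650; A_2A_3 = 5·38·44 = 8360; A_3A_4 = 38·44·33 = 55176.
Length 3: A_1..A_3: k=1: 0+8360+35·5·44=16060; k=2: 6650+0+35·38·44=65170 → min 16060 | A_2..A_4: k=2: 0+55176+5·38·33=61446; k=3: 8360+0+5·44·33=15620 → min 15620.
Top-level splits: k=1: (A_1..A_1)·(A_2..A_4) → 0+15620+35·5·33 = 21395; k=2: (A_1..A_2)·(A_3..A_4) → 6650+55176+35·38·33 = 105716; k=3: (A_1..A_3)·(A_4..A_4) → 16060+0+35·44·33 = 66880.
Best split is after A_1, i.e. k = 1.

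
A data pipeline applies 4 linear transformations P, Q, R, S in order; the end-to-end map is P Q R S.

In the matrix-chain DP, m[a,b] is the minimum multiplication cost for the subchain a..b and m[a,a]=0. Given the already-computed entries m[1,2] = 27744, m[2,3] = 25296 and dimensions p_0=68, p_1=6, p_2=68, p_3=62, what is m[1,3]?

m[1,3] = min over k∈[1,2] of m[1,k]+m[k+1,3]+p_{0}·p_k·p_{3}.
k=1: 0 + 25296 + 68·6·62 = 50592; k=2: 27744 + 0 + 68·68·62 = 314432.
Minimum: 50592 at k=1.

50592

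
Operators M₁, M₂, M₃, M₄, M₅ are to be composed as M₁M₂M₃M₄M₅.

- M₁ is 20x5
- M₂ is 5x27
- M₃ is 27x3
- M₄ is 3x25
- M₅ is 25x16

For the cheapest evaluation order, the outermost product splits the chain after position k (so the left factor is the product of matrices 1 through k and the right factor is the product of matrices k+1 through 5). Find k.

3

Adjacent pairs: M₁M₂ = 20·5·27 = 2700; M₂M₃ = 5·27·3 = 405; M₃M₄ = 27·3·25 = 2025; M₄M₅ = 3·25·16 = 1200.
Length 3: M₁..M₃: k=1: 0+405+20·5·3=705; k=2: 2700+0+20·27·3=4320 → min 705 | M₂..M₄: k=2: 0+2025+5·27·25=5400; k=3: 405+0+5·3·25=780 → min 780 | M₃..M₅: k=3: 0+1200+27·3·16=2496; k=4: 2025+0+27·25·16=12825 → min 2496.
Length 4: M₁..M₄: k=1: 0+780+20·5·25=3280; k=2: 2700+2025+20·27·25=18225; k=3: 705+0+20·3·25=2205 → min 2205 | M₂..M₅: k=2: 0+2496+5·27·16=4656; k=3: 405+1200+5·3·16=1845; k=4: 780+0+5·25·16=2780 → min 1845.
Top-level splits: k=1: (M₁..M₁)·(M₂..M₅) → 0+1845+20·5·16 = 3445; k=2: (M₁..M₂)·(M₃..M₅) → 2700+2496+20·27·16 = 13836; k=3: (M₁..M₃)·(M₄..M₅) → 705+1200+20·3·16 = 2865; k=4: (M₁..M₄)·(M₅..M₅) → 2205+0+20·25·16 = 10205.
Best split is after M₃, i.e. k = 3.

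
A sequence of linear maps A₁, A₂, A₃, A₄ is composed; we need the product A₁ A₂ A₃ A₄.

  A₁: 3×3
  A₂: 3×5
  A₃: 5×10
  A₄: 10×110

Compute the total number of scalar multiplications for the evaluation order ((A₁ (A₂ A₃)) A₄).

(A₂ A₃): 3×5 by 5×10 → 3×10, cost 3·5·10 = 150
(A₁ (A₂ A₃)): 3×3 by 3×10 → 3×10, cost 3·3·10 = 90; cumulative 240
((A₁ (A₂ A₃)) A₄): 3×10 by 10×110 → 3×110, cost 3·10·110 = 3300; cumulative 3540
Total: 3540 scalar multiplications.

3540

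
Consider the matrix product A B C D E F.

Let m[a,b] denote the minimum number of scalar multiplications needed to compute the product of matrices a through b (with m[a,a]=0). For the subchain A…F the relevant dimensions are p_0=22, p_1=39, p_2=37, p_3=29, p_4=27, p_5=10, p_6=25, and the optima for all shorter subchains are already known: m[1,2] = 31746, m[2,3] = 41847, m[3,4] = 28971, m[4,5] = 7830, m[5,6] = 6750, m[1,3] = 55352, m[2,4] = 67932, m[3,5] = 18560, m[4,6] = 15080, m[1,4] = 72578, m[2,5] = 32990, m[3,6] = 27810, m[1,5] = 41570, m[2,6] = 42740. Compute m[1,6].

m[1,6] = min over k∈[1,5] of m[1,k]+m[k+1,6]+p_{0}·p_k·p_{6}.
k=1: 0 + 42740 + 22·39·25 = 64190; k=2: 31746 + 27810 + 22·37·25 = 79906; k=3: 55352 + 15080 + 22·29·25 = 86382; k=4: 72578 + 6750 + 22·27·25 = 94178; k=5: 41570 + 0 + 22·10·25 = 47070.
Minimum: 47070 at k=5.

47070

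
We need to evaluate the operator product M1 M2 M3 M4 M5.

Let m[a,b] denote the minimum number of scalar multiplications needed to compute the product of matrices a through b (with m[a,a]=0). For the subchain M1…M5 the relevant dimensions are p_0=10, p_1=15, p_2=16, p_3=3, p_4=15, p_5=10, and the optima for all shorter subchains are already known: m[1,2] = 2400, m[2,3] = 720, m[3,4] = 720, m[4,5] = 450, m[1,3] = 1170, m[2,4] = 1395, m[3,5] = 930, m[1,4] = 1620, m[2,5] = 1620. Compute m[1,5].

m[1,5] = min over k∈[1,4] of m[1,k]+m[k+1,5]+p_{0}·p_k·p_{5}.
k=1: 0 + 1620 + 10·15·10 = 3120; k=2: 2400 + 930 + 10·16·10 = 4930; k=3: 1170 + 450 + 10·3·10 = 1920; k=4: 1620 + 0 + 10·15·10 = 3120.
Minimum: 1920 at k=3.

1920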